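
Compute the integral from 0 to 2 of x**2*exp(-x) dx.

2 - 10*exp(-2)

Integrate by parts twice (u = x^2, dv = exp(-x) dx).
An antiderivative is F(x) = (-x**2 - 2*x - 2)*exp(-x).
Then F(2) - F(0) = (-10*exp(-2)) - (-2) = 2 - 10*exp(-2).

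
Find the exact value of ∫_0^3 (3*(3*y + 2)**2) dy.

441

Let u = 3*y + 2, so du = 3 dy. When y = 0, u = 2; when y = 3, u = 11.
The integral becomes ∫ u**2 du from 2 to 11, with antiderivative u**3/3.
Back in y: F(y) = (3*y + 2)**3/3.
Then F(3) - F(0) = (1331/3) - (8/3) = 441.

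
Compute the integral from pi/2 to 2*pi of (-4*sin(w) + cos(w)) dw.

An antiderivative is F(w) = sin(w) + 4*cos(w).
Then F(2*pi) - F(pi/2) = (4) - (1) = 3.

3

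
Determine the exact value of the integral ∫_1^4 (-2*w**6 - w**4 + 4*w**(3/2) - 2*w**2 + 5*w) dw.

By the power rule, an antiderivative is F(w) = -2*w**7/7 + 8*w**(5/2)/5 - w**5/5 - 2*w**3/3 + 5*w**2/2.
Then F(4) - F(1) = (-507928/105) - (619/210) = -67765/14.

-67765/14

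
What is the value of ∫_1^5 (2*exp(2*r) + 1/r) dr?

-exp(2) + log(5) + exp(10)

An antiderivative is F(r) = exp(2*r) + log(r).
Then F(5) - F(1) = (log(5) + exp(10)) - (exp(2)) = -exp(2) + log(5) + exp(10).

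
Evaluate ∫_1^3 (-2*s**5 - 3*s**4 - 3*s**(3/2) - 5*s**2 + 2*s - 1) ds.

-424 - 54*sqrt(3)/5

By the power rule, an antiderivative is F(s) = -s**6/3 - 6*s**(5/2)/5 - 3*s**5/5 - 5*s**3/3 + s**2 - s.
Then F(3) - F(1) = (-2139/5 - 54*sqrt(3)/5) - (-19/5) = -424 - 54*sqrt(3)/5.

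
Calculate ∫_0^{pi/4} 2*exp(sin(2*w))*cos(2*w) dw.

-1 + E

Let u = sin(2*w), so du = 2*cos(2*w) dw. When w = 0, u = 0; when w = pi/4, u = 1.
The integral becomes ∫ exp(u) du from 0 to 1, with antiderivative exp(u).
Back in w: F(w) = exp(sin(2*w)).
Then F(pi/4) - F(0) = (E) - (1) = -1 + E.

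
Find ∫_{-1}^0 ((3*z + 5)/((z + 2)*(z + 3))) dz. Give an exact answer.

log(81/32)

Factor the denominator: z**2 + 5*z + 6 = (z + 3)(z + 2).
Partial fractions: (3*z + 5)/((z + 2)*(z + 3)) = 4/(z + 3) - 1/(z + 2).
An antiderivative is F(z) = -log(z + 2) + 4*log(z + 3).
Then F(0) - F(-1) = (log(81/2)) - (log(16)) = log(81/32).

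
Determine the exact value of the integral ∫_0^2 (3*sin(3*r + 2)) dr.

Let u = 3*r + 2, so du = 3 dr. When r = 0, u = 2; when r = 2, u = 8.
The integral becomes ∫ sin(u) du from 2 to 8, with antiderivative -cos(u).
Back in r: F(r) = -cos(3*r + 2).
Then F(2) - F(0) = (-cos(8)) - (-cos(2)) = cos(2) - cos(8).

cos(2) - cos(8)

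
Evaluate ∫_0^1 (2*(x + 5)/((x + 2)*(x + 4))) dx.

log(27/10)

Factor the denominator: x**2 + 6*x + 8 = (x + 4)(x + 2).
Partial fractions: 2*(x + 5)/((x + 2)*(x + 4)) = -1/(x + 4) + 3/(x + 2).
An antiderivative is F(x) = 3*log(x + 2) - log(x + 4).
Then F(1) - F(0) = (log(27/5)) - (log(2)) = log(27/10).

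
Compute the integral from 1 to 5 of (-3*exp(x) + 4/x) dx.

-3*exp(5) + 4*log(5) + 3*exp(1)

An antiderivative is F(x) = -3*exp(x) + 4*log(x).
Then F(5) - F(1) = (-3*exp(5) + 4*log(5)) - (-3*exp(1)) = -3*exp(5) + 4*log(5) + 3*exp(1).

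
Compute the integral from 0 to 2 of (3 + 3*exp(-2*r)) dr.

An antiderivative is F(r) = 3*r - 3*exp(-2*r)/2.
Then F(2) - F(0) = (6 - 3*exp(-4)/2) - (-3/2) = 15/2 - 3*exp(-4)/2.

15/2 - 3*exp(-4)/2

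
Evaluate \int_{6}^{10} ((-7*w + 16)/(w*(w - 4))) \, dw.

Factor the denominator: w**2 - 4*w = w(w - 4).
Partial fractions: (-7*w + 16)/(w*(w - 4)) = -4/w - 3/(w - 4).
An antiderivative is F(w) = -4*log(w) - 3*log(w - 4).
Then F(10) - F(6) = (-4*log(5) - 7*log(2) - 3*log(3)) - (-7*log(2) - 4*log(3)) = -4*log(5) + log(3).

-4*log(5) + log(3)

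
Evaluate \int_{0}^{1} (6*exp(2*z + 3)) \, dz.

Let u = 2*z + 3, so du = 2 dz. When z = 0, u = 3; when z = 1, u = 5.
The integral becomes 3·∫ exp(u) du from 3 to 5, with antiderivative 3*exp(u).
Back in z: F(z) = 3*exp(2*z + 3).
Then F(1) - F(0) = (3*exp(5)) - (3*exp(3)) = -3*(1 - exp(2))*exp(3).

-3*(1 - exp(2))*exp(3)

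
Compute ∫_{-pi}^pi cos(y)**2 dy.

Use the identity cos^2(y) = (1 + cos(2*y))/2.
An antiderivative is F(y) = y/2 + sin(2*y)/4.
Then F(pi) - F(-pi) = (pi/2) - (-pi/2) = pi.

pi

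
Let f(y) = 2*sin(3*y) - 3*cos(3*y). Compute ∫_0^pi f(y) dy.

4/3

An antiderivative is F(y) = -sin(3*y) - 2*cos(3*y)/3.
Then F(pi) - F(0) = (2/3) - (-2/3) = 4/3.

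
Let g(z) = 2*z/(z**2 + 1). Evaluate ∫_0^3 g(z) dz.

Let u = z**2 + 1, so du = 2*z dz. When z = 0, u = 1; when z = 3, u = 10.
The integral becomes ∫ 1/u du from 1 to 10, with antiderivative log(u).
Back in z: F(z) = log(z**2 + 1).
Then F(3) - F(0) = (log(10)) - (0) = log(10).

log(10)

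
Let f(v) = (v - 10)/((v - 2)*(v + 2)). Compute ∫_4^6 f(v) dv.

log(16/27)

Factor the denominator: v**2 - 4 = (v + 2)(v - 2).
Partial fractions: (v - 10)/((v - 2)*(v + 2)) = 3/(v + 2) - 2/(v - 2).
An antiderivative is F(v) = -2*log(v - 2) + 3*log(v + 2).
Then F(6) - F(4) = (log(32)) - (log(54)) = log(16/27).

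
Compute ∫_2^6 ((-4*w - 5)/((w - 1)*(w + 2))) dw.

Factor the denominator: w**2 + w - 2 = (w + 2)(w - 1).
Partial fractions: (-4*w - 5)/((w - 1)*(w + 2)) = -1/(w + 2) - 3/(w - 1).
An antiderivative is F(w) = -3*log(w - 1) - log(w + 2).
Then F(6) - F(2) = (-3*log(5) - 3*log(2)) - (-log(4)) = -3*log(5) - log(2).

-3*log(5) - log(2)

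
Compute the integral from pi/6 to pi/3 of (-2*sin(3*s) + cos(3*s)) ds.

-1

An antiderivative is F(s) = sin(3*s)/3 + 2*cos(3*s)/3.
Then F(pi/3) - F(pi/6) = (-2/3) - (1/3) = -1.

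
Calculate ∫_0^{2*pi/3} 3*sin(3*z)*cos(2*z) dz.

Use the identity sin(3*z)cos(2*z) = [sin(5*z) + sin(z)]/2.
An antiderivative is F(z) = -3*cos(z)/2 - 3*cos(5*z)/10.
Then F(2*pi/3) - F(0) = (9/10) - (-9/5) = 27/10.

27/10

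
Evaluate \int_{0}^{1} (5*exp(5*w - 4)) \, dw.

-(1 - exp(5))*exp(-4)

Let u = 5*w - 4, so du = 5 dw. When w = 0, u = -4; when w = 1, u = 1.
The integral becomes ∫ exp(u) du from -4 to 1, with antiderivative exp(u).
Back in w: F(w) = exp(5*w - 4).
Then F(1) - F(0) = (exp(1)) - (exp(-4)) = -(1 - exp(5))*exp(-4).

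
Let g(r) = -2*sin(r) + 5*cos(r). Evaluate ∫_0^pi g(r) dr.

-4

An antiderivative is F(r) = 5*sin(r) + 2*cos(r).
Then F(pi) - F(0) = (-2) - (2) = -4.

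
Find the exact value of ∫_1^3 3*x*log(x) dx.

-6 + 27*log(3)/2

Integrate by parts once (u = ln x, dv = 3*x dx).
An antiderivative is F(x) = 3*x**2*(2*log(x) - 1)/4.
Then F(3) - F(1) = (-27/4 + 27*log(3)/2) - (-3/4) = -6 + 27*log(3)/2.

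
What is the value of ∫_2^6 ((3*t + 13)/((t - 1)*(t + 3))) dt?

Factor the denominator: t**2 + 2*t - 3 = (t + 3)(t - 1).
Partial fractions: (3*t + 13)/((t - 1)*(t + 3)) = -1/(t + 3) + 4/(t - 1).
An antiderivative is F(t) = 4*log(t - 1) - log(t + 3).
Then F(6) - F(2) = (-2*log(3) + 4*log(5)) - (-log(5)) = -2*log(3) + 5*log(5).

-2*log(3) + 5*log(5)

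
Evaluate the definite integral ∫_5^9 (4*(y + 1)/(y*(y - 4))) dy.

-2*log(3) + 6*log(5)

Factor the denominator: y**2 - 4*y = y(y - 4).
Partial fractions: 4*(y + 1)/(y*(y - 4)) = -1/y + 5/(y - 4).
An antiderivative is F(y) = -log(y) + 5*log(y - 4).
Then F(9) - F(5) = (-2*log(3) + 5*log(5)) - (-log(5)) = -2*log(3) + 6*log(5).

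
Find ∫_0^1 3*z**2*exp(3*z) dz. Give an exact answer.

-2/9 + 5*exp(3)/9

Integrate by parts twice (u = z^2, dv = 3*exp(3*z) dz).
An antiderivative is F(z) = (9*z**2 - 6*z + 2)*exp(3*z)/9.
Then F(1) - F(0) = (5*exp(3)/9) - (2/9) = -2/9 + 5*exp(3)/9.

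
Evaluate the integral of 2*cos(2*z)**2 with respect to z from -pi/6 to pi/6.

sqrt(3)/4 + pi/3

Use the identity cos^2(2*z) = (1 + cos(4*z))/2.
An antiderivative is F(z) = z + sin(4*z)/4.
Then F(pi/6) - F(-pi/6) = (sqrt(3)/8 + pi/6) - (-pi/6 - sqrt(3)/8) = sqrt(3)/4 + pi/3.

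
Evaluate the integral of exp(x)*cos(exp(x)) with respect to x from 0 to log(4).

Let u = exp(x), so du = exp(x) dx. When x = 0, u = 1; when x = log(4), u = 4.
The integral becomes ∫ cos(u) du from 1 to 4, with antiderivative sin(u).
Back in x: F(x) = sin(exp(x)).
Then F(log(4)) - F(0) = (sin(4)) - (sin(1)) = -sin(1) + sin(4).

-sin(1) + sin(4)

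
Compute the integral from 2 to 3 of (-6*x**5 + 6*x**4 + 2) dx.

-2049/5

By the power rule, an antiderivative is F(x) = -x**6 + 6*x**5/5 + 2*x.
Then F(3) - F(2) = (-2157/5) - (-108/5) = -2049/5.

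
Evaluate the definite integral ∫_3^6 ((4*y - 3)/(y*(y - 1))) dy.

Factor the denominator: y**2 - y = y(y - 1).
Partial fractions: (4*y - 3)/(y*(y - 1)) = 3/y + 1/(y - 1).
An antiderivative is F(y) = 3*log(y) + log(y - 1).
Then F(6) - F(3) = (log(5) + 3*log(2) + 3*log(3)) - (log(54)) = log(20).

log(20)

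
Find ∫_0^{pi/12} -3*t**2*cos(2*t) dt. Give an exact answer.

Integrate by parts twice (u = t^2, dv = -3*cos(2*t) dt).
An antiderivative is F(t) = -3*t**2*sin(2*t)/2 - 3*t*cos(2*t)/2 + 3*sin(2*t)/4.
Then F(pi/12) - F(0) = (-sqrt(3)*pi/16 - pi**2/192 + 3/8) - (0) = -sqrt(3)*pi/16 - pi**2/192 + 3/8.

-sqrt(3)*pi/16 - pi**2/192 + 3/8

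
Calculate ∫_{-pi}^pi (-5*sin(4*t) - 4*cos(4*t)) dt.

An antiderivative is F(t) = -sin(4*t) + 5*cos(4*t)/4.
Then F(pi) - F(-pi) = (5/4) - (5/4) = 0.

0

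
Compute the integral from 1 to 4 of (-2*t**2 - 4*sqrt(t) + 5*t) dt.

By the power rule, an antiderivative is F(t) = -8*t**(3/2)/3 - 2*t**3/3 + 5*t**2/2.
Then F(4) - F(1) = (-24) - (-5/6) = -139/6.

-139/6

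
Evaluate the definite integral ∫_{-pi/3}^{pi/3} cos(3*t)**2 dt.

Use the identity cos^2(3*t) = (1 + cos(6*t))/2.
An antiderivative is F(t) = t/2 + sin(6*t)/12.
Then F(pi/3) - F(-pi/3) = (pi/6) - (-pi/6) = pi/3.

pi/3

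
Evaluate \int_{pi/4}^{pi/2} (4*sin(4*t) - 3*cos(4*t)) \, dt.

-2

An antiderivative is F(t) = -3*sin(4*t)/4 - cos(4*t).
Then F(pi/2) - F(pi/4) = (-1) - (1) = -2.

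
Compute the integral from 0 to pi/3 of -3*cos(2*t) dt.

An antiderivative is F(t) = -3*sin(2*t)/2.
Then F(pi/3) - F(0) = (-3*sqrt(3)/4) - (0) = -3*sqrt(3)/4.

-3*sqrt(3)/4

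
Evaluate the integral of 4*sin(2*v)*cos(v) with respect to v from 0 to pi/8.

-sqrt(sqrt(2) + 2) - sqrt(2 - sqrt(2))/3 + 8/3

Use the identity sin(2*v)cos(v) = [sin(3*v) + sin(v)]/2.
An antiderivative is F(v) = -2*cos(v) - 2*cos(3*v)/3.
Then F(pi/8) - F(0) = (-sqrt(sqrt(2) + 2) - sqrt(2 - sqrt(2))/3) - (-8/3) = -sqrt(sqrt(2) + 2) - sqrt(2 - sqrt(2))/3 + 8/3.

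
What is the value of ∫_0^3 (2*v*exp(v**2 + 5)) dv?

-exp(5) + exp(14)

Let u = v**2 + 5, so du = 2*v dv. When v = 0, u = 5; when v = 3, u = 14.
The integral becomes ∫ exp(u) du from 5 to 14, with antiderivative exp(u).
Back in v: F(v) = exp(v**2 + 5).
Then F(3) - F(0) = (exp(14)) - (exp(5)) = -exp(5) + exp(14).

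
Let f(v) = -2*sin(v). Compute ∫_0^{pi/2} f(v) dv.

-2

An antiderivative is F(v) = 2*cos(v).
Then F(pi/2) - F(0) = (0) - (2) = -2.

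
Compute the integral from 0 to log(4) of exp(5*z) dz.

Let u = exp(z), so du = exp(z) dz. When z = 0, u = 1; when z = log(4), u = 4.
The integral becomes ∫ u**4 du from 1 to 4, with antiderivative u**5/5.
Back in z: F(z) = exp(5*z)/5.
Then F(log(4)) - F(0) = (1024/5) - (1/5) = 1023/5.

1023/5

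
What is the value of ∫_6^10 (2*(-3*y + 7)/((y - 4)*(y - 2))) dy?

Factor the denominator: y**2 - 6*y + 8 = (y - 2)(y - 4).
Partial fractions: 2*(-3*y + 7)/((y - 4)*(y - 2)) = -1/(y - 2) - 5/(y - 4).
An antiderivative is F(y) = -5*log(y - 4) - log(y - 2).
Then F(10) - F(6) = (-8*log(2) - 5*log(3)) - (-7*log(2)) = -5*log(3) - log(2).

-5*log(3) - log(2)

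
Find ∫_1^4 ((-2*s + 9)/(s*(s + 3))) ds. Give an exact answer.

-5*log(7) + 16*log(2)

Factor the denominator: s**2 + 3*s = (s + 3)s.
Partial fractions: (-2*s + 9)/(s*(s + 3)) = -5/(s + 3) + 3/s.
An antiderivative is F(s) = 3*log(s) - 5*log(s + 3).
Then F(4) - F(1) = (-5*log(7) + 6*log(2)) - (-10*log(2)) = -5*log(7) + 16*log(2).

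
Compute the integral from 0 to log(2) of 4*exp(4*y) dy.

Let u = exp(y), so du = exp(y) dy. When y = 0, u = 1; when y = log(2), u = 2.
The integral becomes 4·∫ u**3 du from 1 to 2, with antiderivative u**4.
Back in y: F(y) = exp(4*y).
Then F(log(2)) - F(0) = (16) - (1) = 15.

15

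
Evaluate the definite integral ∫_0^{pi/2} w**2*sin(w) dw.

-2 + pi

Integrate by parts twice (u = w^2, dv = sin(w) dw).
An antiderivative is F(w) = -w**2*cos(w) + 2*w*sin(w) + 2*cos(w).
Then F(pi/2) - F(0) = (pi) - (2) = -2 + pi.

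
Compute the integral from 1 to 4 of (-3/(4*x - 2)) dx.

An antiderivative is F(x) = -3*log(4*x - 2)/4.
Then F(4) - F(1) = (-3*log(14)/4) - (-3*log(2)/4) = -3*log(7)/4.

-3*log(7)/4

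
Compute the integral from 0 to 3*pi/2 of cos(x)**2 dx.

3*pi/4

Use the identity cos^2(x) = (1 + cos(2*x))/2.
An antiderivative is F(x) = x/2 + sin(2*x)/4.
Then F(3*pi/2) - F(0) = (3*pi/4) - (0) = 3*pi/4.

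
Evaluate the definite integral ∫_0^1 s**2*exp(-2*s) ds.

Integrate by parts twice (u = s^2, dv = exp(-2*s) ds).
An antiderivative is F(s) = (-2*s**2 - 2*s - 1)*exp(-2*s)/4.
Then F(1) - F(0) = (-5*exp(-2)/4) - (-1/4) = (-5 + exp(2))*exp(-2)/4.

(-5 + exp(2))*exp(-2)/4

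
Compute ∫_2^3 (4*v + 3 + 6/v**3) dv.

By the power rule, an antiderivative is F(v) = 2*v**2 + 3*v - 3/v**2.
Then F(3) - F(2) = (80/3) - (53/4) = 161/12.

161/12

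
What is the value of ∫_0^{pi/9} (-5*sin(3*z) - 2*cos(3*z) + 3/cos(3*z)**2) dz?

-5/6 + 2*sqrt(3)/3

An antiderivative is F(z) = -2*sin(3*z)/3 + 5*cos(3*z)/3 + tan(3*z).
Then F(pi/9) - F(0) = (5/6 + 2*sqrt(3)/3) - (5/3) = -5/6 + 2*sqrt(3)/3.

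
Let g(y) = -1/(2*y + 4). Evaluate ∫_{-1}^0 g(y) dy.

An antiderivative is F(y) = -log(2*y + 4)/2.
Then F(0) - F(-1) = (-log(2)) - (-log(2)/2) = -log(2)/2.

-log(2)/2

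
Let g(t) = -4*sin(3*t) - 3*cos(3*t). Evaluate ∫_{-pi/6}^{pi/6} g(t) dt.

An antiderivative is F(t) = -sin(3*t) + 4*cos(3*t)/3.
Then F(pi/6) - F(-pi/6) = (-1) - (1) = -2.

-2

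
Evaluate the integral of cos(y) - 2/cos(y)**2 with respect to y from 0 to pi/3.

-3*sqrt(3)/2

An antiderivative is F(y) = sin(y) - 2*tan(y).
Then F(pi/3) - F(0) = (-3*sqrt(3)/2) - (0) = -3*sqrt(3)/2.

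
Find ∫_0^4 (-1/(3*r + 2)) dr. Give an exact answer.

-log(14)/3 + log(2)/3

An antiderivative is F(r) = -log(3*r + 2)/3.
Then F(4) - F(0) = (-log(14)/3) - (-log(2)/3) = -log(14)/3 + log(2)/3.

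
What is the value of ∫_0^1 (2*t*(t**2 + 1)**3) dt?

15/4

Let u = t**2 + 1, so du = 2*t dt. When t = 0, u = 1; when t = 1, u = 2.
The integral becomes ∫ u**3 du from 1 to 2, with antiderivative u**4/4.
Back in t: F(t) = (t**2 + 1)**4/4.
Then F(1) - F(0) = (4) - (1/4) = 15/4.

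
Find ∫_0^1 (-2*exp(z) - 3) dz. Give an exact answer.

-2*E - 1

An antiderivative is F(z) = -3*z - 2*exp(z).
Then F(1) - F(0) = (-2*E - 3) - (-2) = -2*E - 1.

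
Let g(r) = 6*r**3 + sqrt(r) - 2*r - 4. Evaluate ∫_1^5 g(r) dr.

10*sqrt(5)/3 + 2686/3

By the power rule, an antiderivative is F(r) = 3*r**4/2 + 2*r**(3/2)/3 - r**2 - 4*r.
Then F(5) - F(1) = (10*sqrt(5)/3 + 1785/2) - (-17/6) = 10*sqrt(5)/3 + 2686/3.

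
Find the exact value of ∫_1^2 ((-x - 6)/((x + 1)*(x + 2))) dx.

-9*log(3) + 13*log(2)

Factor the denominator: x**2 + 3*x + 2 = (x + 2)(x + 1).
Partial fractions: (-x - 6)/((x + 1)*(x + 2)) = 4/(x + 2) - 5/(x + 1).
An antiderivative is F(x) = -5*log(x + 1) + 4*log(x + 2).
Then F(2) - F(1) = (-5*log(3) + 8*log(2)) - (log(81/32)) = -9*log(3) + 13*log(2).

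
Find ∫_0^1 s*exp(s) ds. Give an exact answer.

1

Integrate by parts once (u = s, dv = exp(s) ds).
An antiderivative is F(s) = (s - 1)*exp(s).
Then F(1) - F(0) = (0) - (-1) = 1.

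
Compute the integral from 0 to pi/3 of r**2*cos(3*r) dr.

-2*pi/27

Integrate by parts twice (u = r^2, dv = cos(3*r) dr).
An antiderivative is F(r) = r**2*sin(3*r)/3 + 2*r*cos(3*r)/9 - 2*sin(3*r)/27.
Then F(pi/3) - F(0) = (-2*pi/27) - (0) = -2*pi/27.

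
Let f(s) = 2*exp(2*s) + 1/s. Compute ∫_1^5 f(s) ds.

An antiderivative is F(s) = exp(2*s) + log(s).
Then F(5) - F(1) = (log(5) + exp(10)) - (exp(2)) = -exp(2) + log(5) + exp(10).

-exp(2) + log(5) + exp(10)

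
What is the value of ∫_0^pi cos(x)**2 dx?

Use the identity cos^2(x) = (1 + cos(2*x))/2.
An antiderivative is F(x) = x/2 + sin(2*x)/4.
Then F(pi) - F(0) = (pi/2) - (0) = pi/2.

pi/2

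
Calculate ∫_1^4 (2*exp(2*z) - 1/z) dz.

An antiderivative is F(z) = exp(2*z) - log(z).
Then F(4) - F(1) = (-log(4) + exp(8)) - (exp(2)) = -exp(2) - log(4) + exp(8).

-exp(2) - log(4) + exp(8)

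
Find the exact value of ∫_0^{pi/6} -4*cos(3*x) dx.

-4/3

An antiderivative is F(x) = -4*sin(3*x)/3.
Then F(pi/6) - F(0) = (-4/3) - (0) = -4/3.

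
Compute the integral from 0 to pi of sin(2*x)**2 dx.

pi/2

Use the identity sin^2(2*x) = (1 - cos(4*x))/2.
An antiderivative is F(x) = x/2 - sin(4*x)/8.
Then F(pi) - F(0) = (pi/2) - (0) = pi/2.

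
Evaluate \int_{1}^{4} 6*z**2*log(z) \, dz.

-42 + 256*log(2)

Integrate by parts once (u = ln z, dv = 6*z**2 dz).
An antiderivative is F(z) = 2*z**3*(3*log(z) - 1)/3.
Then F(4) - F(1) = (-128/3 + 256*log(2)) - (-2/3) = -42 + 256*log(2).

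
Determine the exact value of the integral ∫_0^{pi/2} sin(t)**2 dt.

Use the identity sin^2(t) = (1 - cos(2*t))/2.
An antiderivative is F(t) = t/2 - sin(2*t)/4.
Then F(pi/2) - F(0) = (pi/4) - (0) = pi/4.

pi/4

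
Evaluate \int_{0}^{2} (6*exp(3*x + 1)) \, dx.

-2*exp(1)*(1 - exp(6))

Let u = 3*x + 1, so du = 3 dx. When x = 0, u = 1; when x = 2, u = 7.
The integral becomes 2·∫ exp(u) du from 1 to 7, with antiderivative 2*exp(u).
Back in x: F(x) = 2*exp(3*x + 1).
Then F(2) - F(0) = (2*exp(7)) - (2*exp(1)) = -2*exp(1)*(1 - exp(6)).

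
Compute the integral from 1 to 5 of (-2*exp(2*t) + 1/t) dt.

-exp(10) + log(5) + exp(2)

An antiderivative is F(t) = -exp(2*t) + log(t).
Then F(5) - F(1) = (-exp(10) + log(5)) - (-exp(2)) = -exp(10) + log(5) + exp(2).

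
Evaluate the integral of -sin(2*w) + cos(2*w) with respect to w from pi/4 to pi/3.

An antiderivative is F(w) = sin(2*w)/2 + cos(2*w)/2.
Then F(pi/3) - F(pi/4) = (-1/4 + sqrt(3)/4) - (1/2) = -3/4 + sqrt(3)/4.

-3/4 + sqrt(3)/4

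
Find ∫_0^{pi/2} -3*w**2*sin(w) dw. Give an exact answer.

Integrate by parts twice (u = w^2, dv = -3*sin(w) dw).
An antiderivative is F(w) = 3*w**2*cos(w) - 6*w*sin(w) - 6*cos(w).
Then F(pi/2) - F(0) = (-3*pi) - (-6) = 6 - 3*pi.

6 - 3*pi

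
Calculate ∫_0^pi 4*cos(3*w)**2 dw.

2*pi

Use the identity cos^2(3*w) = (1 + cos(6*w))/2.
An antiderivative is F(w) = 2*w + sin(6*w)/3.
Then F(pi) - F(0) = (2*pi) - (0) = 2*pi.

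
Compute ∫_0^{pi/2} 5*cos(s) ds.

5

An antiderivative is F(s) = 5*sin(s).
Then F(pi/2) - F(0) = (5) - (0) = 5.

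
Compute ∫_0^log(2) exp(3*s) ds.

Let u = exp(s), so du = exp(s) ds. When s = 0, u = 1; when s = log(2), u = 2.
The integral becomes ∫ u**2 du from 1 to 2, with antiderivative u**3/3.
Back in s: F(s) = exp(3*s)/3.
Then F(log(2)) - F(0) = (8/3) - (1/3) = 7/3.

7/3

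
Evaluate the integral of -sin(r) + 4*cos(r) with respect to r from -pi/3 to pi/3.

4*sqrt(3)

An antiderivative is F(r) = 4*sin(r) + cos(r).
Then F(pi/3) - F(-pi/3) = (1/2 + 2*sqrt(3)) - (1/2 - 2*sqrt(3)) = 4*sqrt(3).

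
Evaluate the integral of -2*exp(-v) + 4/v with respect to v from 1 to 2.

-2*exp(-1) + 2*exp(-2) + 4*log(2)

An antiderivative is F(v) = 4*log(v) + 2*exp(-v).
Then F(2) - F(1) = (2*exp(-2) + 4*log(2)) - (2*exp(-1)) = -2*exp(-1) + 2*exp(-2) + 4*log(2).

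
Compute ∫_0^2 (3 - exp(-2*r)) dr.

exp(-4)/2 + 11/2

An antiderivative is F(r) = 3*r + exp(-2*r)/2.
Then F(2) - F(0) = (exp(-4)/2 + 6) - (1/2) = exp(-4)/2 + 11/2.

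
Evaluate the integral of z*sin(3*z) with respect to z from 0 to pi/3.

Integrate by parts once (u = z, dv = sin(3*z) dz).
An antiderivative is F(z) = -z*cos(3*z)/3 + sin(3*z)/9.
Then F(pi/3) - F(0) = (pi/9) - (0) = pi/9.

pi/9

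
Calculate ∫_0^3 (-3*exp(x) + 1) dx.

6 - 3*exp(3)

An antiderivative is F(x) = x - 3*exp(x).
Then F(3) - F(0) = (3 - 3*exp(3)) - (-3) = 6 - 3*exp(3).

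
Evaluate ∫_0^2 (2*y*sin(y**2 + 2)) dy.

Let u = y**2 + 2, so du = 2*y dy. When y = 0, u = 2; when y = 2, u = 6.
The integral becomes ∫ sin(u) du from 2 to 6, with antiderivative -cos(u).
Back in y: F(y) = -cos(y**2 + 2).
Then F(2) - F(0) = (-cos(6)) - (-cos(2)) = -cos(6) + cos(2).

-cos(6) + cos(2)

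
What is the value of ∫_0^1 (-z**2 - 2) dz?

By the power rule, an antiderivative is F(z) = -z**3/3 - 2*z.
Then F(1) - F(0) = (-7/3) - (0) = -7/3.

-7/3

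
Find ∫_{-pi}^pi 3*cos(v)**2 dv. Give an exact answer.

3*pi

Use the identity cos^2(v) = (1 + cos(2*v))/2.
An antiderivative is F(v) = 3*v/2 + 3*sin(2*v)/4.
Then F(pi) - F(-pi) = (3*pi/2) - (-3*pi/2) = 3*pi.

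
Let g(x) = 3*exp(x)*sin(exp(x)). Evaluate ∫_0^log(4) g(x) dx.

3*cos(1) - 3*cos(4)

Let u = exp(x), so du = exp(x) dx. When x = 0, u = 1; when x = log(4), u = 4.
The integral becomes 3·∫ sin(u) du from 1 to 4, with antiderivative -3*cos(u).
Back in x: F(x) = -3*cos(exp(x)).
Then F(log(4)) - F(0) = (-3*cos(4)) - (-3*cos(1)) = 3*cos(1) - 3*cos(4).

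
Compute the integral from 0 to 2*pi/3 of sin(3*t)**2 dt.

Use the identity sin^2(3*t) = (1 - cos(6*t))/2.
An antiderivative is F(t) = t/2 - sin(6*t)/12.
Then F(2*pi/3) - F(0) = (pi/3) - (0) = pi/3.

pi/3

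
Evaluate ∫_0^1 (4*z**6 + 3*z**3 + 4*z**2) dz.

By the power rule, an antiderivative is F(z) = 4*z**7/7 + 3*z**4/4 + 4*z**3/3.
Then F(1) - F(0) = (223/84) - (0) = 223/84.

223/84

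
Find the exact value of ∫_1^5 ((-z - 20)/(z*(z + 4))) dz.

-9*log(5) + 8*log(3)

Factor the denominator: z**2 + 4*z = (z + 4)z.
Partial fractions: (-z - 20)/(z*(z + 4)) = 4/(z + 4) - 5/z.
An antiderivative is F(z) = -5*log(z) + 4*log(z + 4).
Then F(5) - F(1) = (-5*log(5) + 8*log(3)) - (4*log(5)) = -9*log(5) + 8*log(3).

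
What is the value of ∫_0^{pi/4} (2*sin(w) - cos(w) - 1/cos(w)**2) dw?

1 - 3*sqrt(2)/2

An antiderivative is F(w) = -sin(w) - 2*cos(w) - tan(w).
Then F(pi/4) - F(0) = (-3*sqrt(2)/2 - 1) - (-2) = 1 - 3*sqrt(2)/2.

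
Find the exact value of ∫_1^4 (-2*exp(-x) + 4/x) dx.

-2*exp(-1) + 2*exp(-4) + 8*log(2)

An antiderivative is F(x) = 4*log(x) + 2*exp(-x).
Then F(4) - F(1) = (2*exp(-4) + 8*log(2)) - (2*exp(-1)) = -2*exp(-1) + 2*exp(-4) + 8*log(2).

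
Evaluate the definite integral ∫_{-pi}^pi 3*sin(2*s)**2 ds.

3*pi

Use the identity sin^2(2*s) = (1 - cos(4*s))/2.
An antiderivative is F(s) = 3*s/2 - 3*sin(4*s)/8.
Then F(pi) - F(-pi) = (3*pi/2) - (-3*pi/2) = 3*pi.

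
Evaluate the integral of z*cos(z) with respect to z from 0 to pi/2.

-1 + pi/2

Integrate by parts once (u = z, dv = cos(z) dz).
An antiderivative is F(z) = z*sin(z) + cos(z).
Then F(pi/2) - F(0) = (pi/2) - (1) = -1 + pi/2.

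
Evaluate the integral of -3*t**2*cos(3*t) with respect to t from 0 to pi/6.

2/9 - pi**2/36

Integrate by parts twice (u = t^2, dv = -3*cos(3*t) dt).
An antiderivative is F(t) = -t**2*sin(3*t) - 2*t*cos(3*t)/3 + 2*sin(3*t)/9.
Then F(pi/6) - F(0) = (2/9 - pi**2/36) - (0) = 2/9 - pi**2/36.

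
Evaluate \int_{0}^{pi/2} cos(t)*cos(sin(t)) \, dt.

sin(1)

Let u = sin(t), so du = cos(t) dt. When t = 0, u = 0; when t = pi/2, u = 1.
The integral becomes ∫ cos(u) du from 0 to 1, with antiderivative sin(u).
Back in t: F(t) = sin(sin(t)).
Then F(pi/2) - F(0) = (sin(1)) - (0) = sin(1).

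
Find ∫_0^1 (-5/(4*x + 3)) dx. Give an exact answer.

-5*log(7)/4 + 5*log(3)/4

An antiderivative is F(x) = -5*log(4*x + 3)/4.
Then F(1) - F(0) = (-5*log(7)/4) - (-5*log(3)/4) = -5*log(7)/4 + 5*log(3)/4.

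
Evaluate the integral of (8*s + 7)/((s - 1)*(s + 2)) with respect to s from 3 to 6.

Factor the denominator: s**2 + s - 2 = (s + 2)(s - 1).
Partial fractions: (8*s + 7)/((s - 1)*(s + 2)) = 3/(s + 2) + 5/(s - 1).
An antiderivative is F(s) = 5*log(s - 1) + 3*log(s + 2).
Then F(6) - F(3) = (9*log(2) + 5*log(5)) - (5*log(2) + 3*log(5)) = 4*log(2) + 2*log(5).

4*log(2) + 2*log(5)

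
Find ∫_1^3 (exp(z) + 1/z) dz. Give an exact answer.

An antiderivative is F(z) = exp(z) + log(z).
Then F(3) - F(1) = (log(3) + exp(3)) - (exp(1)) = -exp(1) + log(3) + exp(3).

-exp(1) + log(3) + exp(3)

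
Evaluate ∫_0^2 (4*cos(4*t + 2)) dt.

-sin(2) + sin(10)

Let u = 4*t + 2, so du = 4 dt. When t = 0, u = 2; when t = 2, u = 10.
The integral becomes ∫ cos(u) du from 2 to 10, with antiderivative sin(u).
Back in t: F(t) = sin(4*t + 2).
Then F(2) - F(0) = (sin(10)) - (sin(2)) = -sin(2) + sin(10).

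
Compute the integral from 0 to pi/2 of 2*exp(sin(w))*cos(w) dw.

-2 + 2*E

Let u = sin(w), so du = cos(w) dw. When w = 0, u = 0; when w = pi/2, u = 1.
The integral becomes 2·∫ exp(u) du from 0 to 1, with antiderivative 2*exp(u).
Back in w: F(w) = 2*exp(sin(w)).
Then F(pi/2) - F(0) = (2*E) - (2) = -2 + 2*E.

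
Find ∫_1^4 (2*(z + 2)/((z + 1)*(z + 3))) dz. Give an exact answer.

log(35/8)

Factor the denominator: z**2 + 4*z + 3 = (z + 3)(z + 1).
Partial fractions: 2*(z + 2)/((z + 1)*(z + 3)) = 1/(z + 3) + 1/(z + 1).
An antiderivative is F(z) = log(z + 1) + log(z + 3).
Then F(4) - F(1) = (log(35)) - (log(8)) = log(35/8).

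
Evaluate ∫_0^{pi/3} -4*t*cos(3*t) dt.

8/9

Integrate by parts once (u = t, dv = -4*cos(3*t) dt).
An antiderivative is F(t) = -4*t*sin(3*t)/3 - 4*cos(3*t)/9.
Then F(pi/3) - F(0) = (4/9) - (-4/9) = 8/9.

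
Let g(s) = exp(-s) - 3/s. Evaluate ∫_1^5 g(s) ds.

-3*log(5) - exp(-5) + exp(-1)

An antiderivative is F(s) = -3*log(s) - exp(-s).
Then F(5) - F(1) = (-3*log(5) - exp(-5)) - (-exp(-1)) = -3*log(5) - exp(-5) + exp(-1).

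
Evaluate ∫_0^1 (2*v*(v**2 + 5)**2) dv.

91/3

Let u = v**2 + 5, so du = 2*v dv. When v = 0, u = 5; when v = 1, u = 6.
The integral becomes ∫ u**2 du from 5 to 6, with antiderivative u**3/3.
Back in v: F(v) = (v**2 + 5)**3/3.
Then F(1) - F(0) = (72) - (125/3) = 91/3.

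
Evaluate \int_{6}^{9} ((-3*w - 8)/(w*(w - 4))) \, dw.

-5*log(5) + 3*log(2) + 2*log(3)

Factor the denominator: w**2 - 4*w = w(w - 4).
Partial fractions: (-3*w - 8)/(w*(w - 4)) = 2/w - 5/(w - 4).
An antiderivative is F(w) = 2*log(w) - 5*log(w - 4).
Then F(9) - F(6) = (-5*log(5) + 4*log(3)) - (log(9/8)) = -5*log(5) + 3*log(2) + 2*log(3).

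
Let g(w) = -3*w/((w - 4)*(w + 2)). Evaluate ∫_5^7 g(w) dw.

Factor the denominator: w**2 - 2*w - 8 = (w + 2)(w - 4).
Partial fractions: -3*w/((w - 4)*(w + 2)) = -1/(w + 2) - 2/(w - 4).
An antiderivative is F(w) = -2*log(w - 4) - log(w + 2).
Then F(7) - F(5) = (-log(81)) - (-log(7)) = log(7/81).

log(7/81)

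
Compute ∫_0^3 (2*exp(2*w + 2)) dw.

-exp(2) + exp(8)

Let u = 2*w + 2, so du = 2 dw. When w = 0, u = 2; when w = 3, u = 8.
The integral becomes ∫ exp(u) du from 2 to 8, with antiderivative exp(u).
Back in w: F(w) = exp(2*w + 2).
Then F(3) - F(0) = (exp(8)) - (exp(2)) = -exp(2) + exp(8).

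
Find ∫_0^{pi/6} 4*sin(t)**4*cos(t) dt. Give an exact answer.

Let u = sin(t), so du = cos(t) dt. When t = 0, u = 0; when t = pi/6, u = 1/2.
The integral becomes 4·∫ u**4 du from 0 to 1/2, with antiderivative 4*u**5/5.
Back in t: F(t) = 4*sin(t)**5/5.
Then F(pi/6) - F(0) = (1/40) - (0) = 1/40.

1/40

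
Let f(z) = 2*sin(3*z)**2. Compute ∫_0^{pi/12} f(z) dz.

-1/6 + pi/12

Use the identity sin^2(3*z) = (1 - cos(6*z))/2.
An antiderivative is F(z) = z - sin(6*z)/6.
Then F(pi/12) - F(0) = (-1/6 + pi/12) - (0) = -1/6 + pi/12.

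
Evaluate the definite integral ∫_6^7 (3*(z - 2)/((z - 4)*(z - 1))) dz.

Factor the denominator: z**2 - 5*z + 4 = (z - 1)(z - 4).
Partial fractions: 3*(z - 2)/((z - 4)*(z - 1)) = 1/(z - 1) + 2/(z - 4).
An antiderivative is F(z) = 2*log(z - 4) + log(z - 1).
Then F(7) - F(6) = (log(54)) - (log(20)) = log(27/10).

log(27/10)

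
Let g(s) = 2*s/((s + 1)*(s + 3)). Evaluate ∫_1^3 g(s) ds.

Factor the denominator: s**2 + 4*s + 3 = (s + 3)(s + 1).
Partial fractions: 2*s/((s + 1)*(s + 3)) = 3/(s + 3) - 1/(s + 1).
An antiderivative is F(s) = -log(s + 1) + 3*log(s + 3).
Then F(3) - F(1) = (log(54)) - (log(32)) = log(27/16).

log(27/16)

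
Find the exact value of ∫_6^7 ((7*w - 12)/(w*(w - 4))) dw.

Factor the denominator: w**2 - 4*w = w(w - 4).
Partial fractions: (7*w - 12)/(w*(w - 4)) = 3/w + 4/(w - 4).
An antiderivative is F(w) = 3*log(w) + 4*log(w - 4).
Then F(7) - F(6) = (4*log(3) + 3*log(7)) - (3*log(3) + 7*log(2)) = -7*log(2) + log(3) + 3*log(7).

-7*log(2) + log(3) + 3*log(7)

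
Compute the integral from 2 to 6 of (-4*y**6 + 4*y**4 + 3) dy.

-5378908/35

By the power rule, an antiderivative is F(y) = -4*y**7/7 + 4*y**5/5 + 3*y.
Then F(6) - F(2) = (-5380362/35) - (-1454/35) = -5378908/35.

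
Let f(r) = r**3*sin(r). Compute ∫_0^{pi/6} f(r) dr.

Integrate by parts 3 times (u = r^3, dv = sin(r) dr).
An antiderivative is F(r) = -r**3*cos(r) + 3*r**2*sin(r) + 6*r*cos(r) - 6*sin(r).
Then F(pi/6) - F(0) = (-3 - sqrt(3)*pi**3/432 + pi**2/24 + sqrt(3)*pi/2) - (0) = -3 - sqrt(3)*pi**3/432 + pi**2/24 + sqrt(3)*pi/2.

-3 - sqrt(3)*pi**3/432 + pi**2/24 + sqrt(3)*pi/2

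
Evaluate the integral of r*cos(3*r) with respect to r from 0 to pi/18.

-1/9 + pi/108 + sqrt(3)/18

Integrate by parts once (u = r, dv = cos(3*r) dr).
An antiderivative is F(r) = r*sin(3*r)/3 + cos(3*r)/9.
Then F(pi/18) - F(0) = (pi/108 + sqrt(3)/18) - (1/9) = -1/9 + pi/108 + sqrt(3)/18.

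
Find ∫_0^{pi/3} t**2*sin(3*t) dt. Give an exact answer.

Integrate by parts twice (u = t^2, dv = sin(3*t) dt).
An antiderivative is F(t) = -t**2*cos(3*t)/3 + 2*t*sin(3*t)/9 + 2*cos(3*t)/27.
Then F(pi/3) - F(0) = (-2/27 + pi**2/27) - (2/27) = -4/27 + pi**2/27.

-4/27 + pi**2/27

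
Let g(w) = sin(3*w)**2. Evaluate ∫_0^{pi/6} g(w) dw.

Use the identity sin^2(3*w) = (1 - cos(6*w))/2.
An antiderivative is F(w) = w/2 - sin(6*w)/12.
Then F(pi/6) - F(0) = (pi/12) - (0) = pi/12.

pi/12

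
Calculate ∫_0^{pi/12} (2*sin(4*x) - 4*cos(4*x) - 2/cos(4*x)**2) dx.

1/4 - sqrt(3)

An antiderivative is F(x) = -sin(4*x) - cos(4*x)/2 - tan(4*x)/2.
Then F(pi/12) - F(0) = (-sqrt(3) - 1/4) - (-1/2) = 1/4 - sqrt(3).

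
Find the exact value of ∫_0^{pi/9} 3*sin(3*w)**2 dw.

-sqrt(3)/8 + pi/6

Use the identity sin^2(3*w) = (1 - cos(6*w))/2.
An antiderivative is F(w) = 3*w/2 - sin(6*w)/4.
Then F(pi/9) - F(0) = (-sqrt(3)/8 + pi/6) - (0) = -sqrt(3)/8 + pi/6.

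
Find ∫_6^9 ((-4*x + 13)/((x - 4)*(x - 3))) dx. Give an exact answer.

-3*log(5) + 2*log(2)

Factor the denominator: x**2 - 7*x + 12 = (x - 3)(x - 4).
Partial fractions: (-4*x + 13)/((x - 4)*(x - 3)) = -1/(x - 3) - 3/(x - 4).
An antiderivative is F(x) = -3*log(x - 4) - log(x - 3).
Then F(9) - F(6) = (-3*log(5) - log(3) - log(2)) - (-log(24)) = -3*log(5) + 2*log(2).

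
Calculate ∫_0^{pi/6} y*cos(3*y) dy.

-1/9 + pi/18

Integrate by parts once (u = y, dv = cos(3*y) dy).
An antiderivative is F(y) = y*sin(3*y)/3 + cos(3*y)/9.
Then F(pi/6) - F(0) = (pi/18) - (1/9) = -1/9 + pi/18.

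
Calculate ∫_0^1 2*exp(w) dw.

An antiderivative is F(w) = 2*exp(w).
Then F(1) - F(0) = (2*E) - (2) = -2 + 2*E.

-2 + 2*E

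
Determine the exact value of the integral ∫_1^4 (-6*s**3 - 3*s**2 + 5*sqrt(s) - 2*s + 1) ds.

-2605/6

By the power rule, an antiderivative is F(s) = -3*s**4/2 + 10*s**(3/2)/3 - s**3 - s**2 + s.
Then F(4) - F(1) = (-1300/3) - (5/6) = -2605/6.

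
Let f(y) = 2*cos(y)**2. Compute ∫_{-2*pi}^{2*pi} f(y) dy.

4*pi

Use the identity cos^2(y) = (1 + cos(2*y))/2.
An antiderivative is F(y) = y + sin(2*y)/2.
Then F(2*pi) - F(-2*pi) = (2*pi) - (-2*pi) = 4*pi.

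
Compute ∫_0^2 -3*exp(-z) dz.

-3 + 3*exp(-2)

An antiderivative is F(z) = 3*exp(-z).
Then F(2) - F(0) = (3*exp(-2)) - (3) = -3 + 3*exp(-2).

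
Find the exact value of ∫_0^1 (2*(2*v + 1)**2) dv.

Let u = 2*v + 1, so du = 2 dv. When v = 0, u = 1; when v = 1, u = 3.
The integral becomes ∫ u**2 du from 1 to 3, with antiderivative u**3/3.
Back in v: F(v) = (2*v + 1)**3/3.
Then F(1) - F(0) = (9) - (1/3) = 26/3.

26/3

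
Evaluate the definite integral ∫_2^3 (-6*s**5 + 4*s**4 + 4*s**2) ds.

-7063/15

By the power rule, an antiderivative is F(s) = -s**6 + 4*s**5/5 + 4*s**3/3.
Then F(3) - F(2) = (-2493/5) - (-416/15) = -7063/15.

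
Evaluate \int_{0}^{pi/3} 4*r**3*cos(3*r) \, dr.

16/27 - 4*pi**2/27

Integrate by parts 3 times (u = r^3, dv = 4*cos(3*r) dr).
An antiderivative is F(r) = 4*r**3*sin(3*r)/3 + 4*r**2*cos(3*r)/3 - 8*r*sin(3*r)/9 - 8*cos(3*r)/27.
Then F(pi/3) - F(0) = (8/27 - 4*pi**2/27) - (-8/27) = 16/27 - 4*pi**2/27.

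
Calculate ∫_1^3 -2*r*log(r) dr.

Integrate by parts once (u = ln r, dv = -2*r dr).
An antiderivative is F(r) = -r**2*(2*log(r) - 1)/2.
Then F(3) - F(1) = (9/2 - 9*log(3)) - (1/2) = 4 - 9*log(3).

4 - 9*log(3)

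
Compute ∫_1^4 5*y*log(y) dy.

-75/4 + 80*log(2)

Integrate by parts once (u = ln y, dv = 5*y dy).
An antiderivative is F(y) = 5*y**2*(2*log(y) - 1)/4.
Then F(4) - F(1) = (-20 + 80*log(2)) - (-5/4) = -75/4 + 80*log(2).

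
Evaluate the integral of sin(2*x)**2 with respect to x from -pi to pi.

pi

Use the identity sin^2(2*x) = (1 - cos(4*x))/2.
An antiderivative is F(x) = x/2 - sin(4*x)/8.
Then F(pi) - F(-pi) = (pi/2) - (-pi/2) = pi.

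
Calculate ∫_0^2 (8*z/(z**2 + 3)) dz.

Let u = z**2 + 3, so du = 2*z dz. When z = 0, u = 3; when z = 2, u = 7.
The integral becomes 4·∫ 1/u du from 3 to 7, with antiderivative 4*log(u).
Back in z: F(z) = 4*log(z**2 + 3).
Then F(2) - F(0) = (4*log(7)) - (log(81)) = -4*log(3) + 4*log(7).

-4*log(3) + 4*log(7)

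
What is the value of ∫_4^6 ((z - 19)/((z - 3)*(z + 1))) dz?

-5*log(5) - 4*log(3) + 5*log(7)

Factor the denominator: z**2 - 2*z - 3 = (z + 1)(z - 3).
Partial fractions: (z - 19)/((z - 3)*(z + 1)) = 5/(z + 1) - 4/(z - 3).
An antiderivative is F(z) = -4*log(z - 3) + 5*log(z + 1).
Then F(6) - F(4) = (-4*log(3) + 5*log(7)) - (5*log(5)) = -5*log(5) - 4*log(3) + 5*log(7).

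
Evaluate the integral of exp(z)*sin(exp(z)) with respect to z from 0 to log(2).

Let u = exp(z), so du = exp(z) dz. When z = 0, u = 1; when z = log(2), u = 2.
The integral becomes ∫ sin(u) du from 1 to 2, with antiderivative -cos(u).
Back in z: F(z) = -cos(exp(z)).
Then F(log(2)) - F(0) = (-cos(2)) - (-cos(1)) = -cos(2) + cos(1).

-cos(2) + cos(1)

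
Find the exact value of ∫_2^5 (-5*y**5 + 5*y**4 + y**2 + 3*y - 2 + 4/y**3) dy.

By the power rule, an antiderivative is F(y) = -5*y**6/6 + y**5 + y**3/3 + 3*y**2/2 - 2*y - 2/y**2.
Then F(5) - F(2) = (-737006/75) - (-103/6) = -490479/50.

-490479/50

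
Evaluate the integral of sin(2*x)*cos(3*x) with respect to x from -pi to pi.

0

Use the identity sin(2*x)cos(3*x) = [sin(5*x) + sin(-x)]/2.
An antiderivative is F(x) = cos(x)/2 - cos(5*x)/10.
Then F(pi) - F(-pi) = (-2/5) - (-2/5) = 0.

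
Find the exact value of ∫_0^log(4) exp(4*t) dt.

Let u = exp(t), so du = exp(t) dt. When t = 0, u = 1; when t = log(4), u = 4.
The integral becomes ∫ u**3 du from 1 to 4, with antiderivative u**4/4.
Back in t: F(t) = exp(4*t)/4.
Then F(log(4)) - F(0) = (64) - (1/4) = 255/4.

255/4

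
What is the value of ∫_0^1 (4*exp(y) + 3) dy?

An antiderivative is F(y) = 3*y + 4*exp(y).
Then F(1) - F(0) = (3 + 4*E) - (4) = -1 + 4*E.

-1 + 4*E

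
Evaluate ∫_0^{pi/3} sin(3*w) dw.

An antiderivative is F(w) = -cos(3*w)/3.
Then F(pi/3) - F(0) = (1/3) - (-1/3) = 2/3.

2/3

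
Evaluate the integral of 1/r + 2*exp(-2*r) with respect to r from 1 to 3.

An antiderivative is F(r) = log(r) - exp(-2*r).
Then F(3) - F(1) = (-exp(-6) + log(3)) - (-exp(-2)) = -exp(-6) + exp(-2) + log(3).

-exp(-6) + exp(-2) + log(3)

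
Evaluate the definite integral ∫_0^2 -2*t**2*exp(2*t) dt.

Integrate by parts twice (u = t^2, dv = -2*exp(2*t) dt).
An antiderivative is F(t) = (-2*t**2 + 2*t - 1)*exp(2*t)/2.
Then F(2) - F(0) = (-5*exp(4)/2) - (-1/2) = 1/2 - 5*exp(4)/2.

1/2 - 5*exp(4)/2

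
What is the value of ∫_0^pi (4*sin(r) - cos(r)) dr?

An antiderivative is F(r) = -sin(r) - 4*cos(r).
Then F(pi) - F(0) = (4) - (-4) = 8.

8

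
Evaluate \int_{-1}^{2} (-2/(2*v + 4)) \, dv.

An antiderivative is F(v) = -log(2*v + 4).
Then F(2) - F(-1) = (-log(8)) - (-log(2)) = -log(4).

-log(4)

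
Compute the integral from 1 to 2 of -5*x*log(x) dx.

Integrate by parts once (u = ln x, dv = -5*x dx).
An antiderivative is F(x) = -5*x**2*(2*log(x) - 1)/4.
Then F(2) - F(1) = (5 - 10*log(2)) - (5/4) = 15/4 - 10*log(2).

15/4 - 10*log(2)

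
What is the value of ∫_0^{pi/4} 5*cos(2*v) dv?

5/2

An antiderivative is F(v) = 5*sin(2*v)/2.
Then F(pi/4) - F(0) = (5/2) - (0) = 5/2.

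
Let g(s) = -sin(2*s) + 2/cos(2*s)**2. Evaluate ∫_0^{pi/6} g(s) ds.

An antiderivative is F(s) = cos(2*s)/2 + tan(2*s).
Then F(pi/6) - F(0) = (1/4 + sqrt(3)) - (1/2) = -1/4 + sqrt(3).

-1/4 + sqrt(3)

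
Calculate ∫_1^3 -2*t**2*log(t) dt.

Integrate by parts once (u = ln t, dv = -2*t**2 dt).
An antiderivative is F(t) = -2*t**3*(3*log(t) - 1)/9.
Then F(3) - F(1) = (6 - 18*log(3)) - (2/9) = 52/9 - 18*log(3).

52/9 - 18*log(3)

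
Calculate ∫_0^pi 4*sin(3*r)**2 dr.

2*pi

Use the identity sin^2(3*r) = (1 - cos(6*r))/2.
An antiderivative is F(r) = 2*r - sin(6*r)/3.
Then F(pi) - F(0) = (2*pi) - (0) = 2*pi.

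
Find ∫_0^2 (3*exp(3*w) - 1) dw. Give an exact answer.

-3 + exp(6)

An antiderivative is F(w) = exp(3*w) - w.
Then F(2) - F(0) = (-2 + exp(6)) - (1) = -3 + exp(6).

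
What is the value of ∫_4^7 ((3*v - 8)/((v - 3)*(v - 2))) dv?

log(25)

Factor the denominator: v**2 - 5*v + 6 = (v - 2)(v - 3).
Partial fractions: (3*v - 8)/((v - 3)*(v - 2)) = 2/(v - 2) + 1/(v - 3).
An antiderivative is F(v) = log(v - 3) + 2*log(v - 2).
Then F(7) - F(4) = (log(100)) - (log(4)) = log(25).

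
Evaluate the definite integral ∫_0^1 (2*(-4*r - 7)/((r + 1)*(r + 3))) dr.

-13*log(2) + 5*log(3)

Factor the denominator: r**2 + 4*r + 3 = (r + 3)(r + 1).
Partial fractions: 2*(-4*r - 7)/((r + 1)*(r + 3)) = -5/(r + 3) - 3/(r + 1).
An antiderivative is F(r) = -3*log(r + 1) - 5*log(r + 3).
Then F(1) - F(0) = (-13*log(2)) - (-5*log(3)) = -13*log(2) + 5*log(3).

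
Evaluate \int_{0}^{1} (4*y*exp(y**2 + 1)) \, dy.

Let u = y**2 + 1, so du = 2*y dy. When y = 0, u = 1; when y = 1, u = 2.
The integral becomes 2·∫ exp(u) du from 1 to 2, with antiderivative 2*exp(u).
Back in y: F(y) = 2*exp(y**2 + 1).
Then F(1) - F(0) = (2*exp(2)) - (2*exp(1)) = 2*exp(1)*(-1 + exp(1)).

2*E*(-1 + E)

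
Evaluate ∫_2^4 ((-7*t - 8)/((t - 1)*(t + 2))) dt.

-7*log(3) + 2*log(2)

Factor the denominator: t**2 + t - 2 = (t + 2)(t - 1).
Partial fractions: (-7*t - 8)/((t - 1)*(t + 2)) = -2/(t + 2) - 5/(t - 1).
An antiderivative is F(t) = -5*log(t - 1) - 2*log(t + 2).
Then F(4) - F(2) = (-7*log(3) - 2*log(2)) - (-log(16)) = -7*log(3) + 2*log(2).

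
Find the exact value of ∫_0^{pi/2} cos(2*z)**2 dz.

Use the identity cos^2(2*z) = (1 + cos(4*z))/2.
An antiderivative is F(z) = z/2 + sin(4*z)/8.
Then F(pi/2) - F(0) = (pi/4) - (0) = pi/4.

pi/4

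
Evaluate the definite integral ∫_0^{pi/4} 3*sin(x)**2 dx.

-3/4 + 3*pi/8

Use the identity sin^2(x) = (1 - cos(2*x))/2.
An antiderivative is F(x) = 3*x/2 - 3*sin(2*x)/4.
Then F(pi/4) - F(0) = (-3/4 + 3*pi/8) - (0) = -3/4 + 3*pi/8.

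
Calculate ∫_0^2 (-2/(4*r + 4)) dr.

-log(12)/2 + log(2)

An antiderivative is F(r) = -log(4*r + 4)/2.
Then F(2) - F(0) = (-log(12)/2) - (-log(2)) = -log(12)/2 + log(2).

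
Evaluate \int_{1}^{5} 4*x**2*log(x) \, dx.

Integrate by parts once (u = ln x, dv = 4*x**2 dx).
An antiderivative is F(x) = 4*x**3*(3*log(x) - 1)/9.
Then F(5) - F(1) = (-500/9 + 500*log(5)/3) - (-4/9) = -496/9 + 500*log(5)/3.

-496/9 + 500*log(5)/3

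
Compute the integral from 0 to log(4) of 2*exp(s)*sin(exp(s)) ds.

2*cos(1) - 2*cos(4)

Let u = exp(s), so du = exp(s) ds. When s = 0, u = 1; when s = log(4), u = 4.
The integral becomes 2·∫ sin(u) du from 1 to 4, with antiderivative -2*cos(u).
Back in s: F(s) = -2*cos(exp(s)).
Then F(log(4)) - F(0) = (-2*cos(4)) - (-2*cos(1)) = 2*cos(1) - 2*cos(4).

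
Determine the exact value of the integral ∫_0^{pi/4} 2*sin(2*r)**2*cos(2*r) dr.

Let u = sin(2*r), so du = 2*cos(2*r) dr. When r = 0, u = 0; when r = pi/4, u = 1.
The integral becomes ∫ u**2 du from 0 to 1, with antiderivative u**3/3.
Back in r: F(r) = sin(2*r)**3/3.
Then F(pi/4) - F(0) = (1/3) - (0) = 1/3.

1/3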